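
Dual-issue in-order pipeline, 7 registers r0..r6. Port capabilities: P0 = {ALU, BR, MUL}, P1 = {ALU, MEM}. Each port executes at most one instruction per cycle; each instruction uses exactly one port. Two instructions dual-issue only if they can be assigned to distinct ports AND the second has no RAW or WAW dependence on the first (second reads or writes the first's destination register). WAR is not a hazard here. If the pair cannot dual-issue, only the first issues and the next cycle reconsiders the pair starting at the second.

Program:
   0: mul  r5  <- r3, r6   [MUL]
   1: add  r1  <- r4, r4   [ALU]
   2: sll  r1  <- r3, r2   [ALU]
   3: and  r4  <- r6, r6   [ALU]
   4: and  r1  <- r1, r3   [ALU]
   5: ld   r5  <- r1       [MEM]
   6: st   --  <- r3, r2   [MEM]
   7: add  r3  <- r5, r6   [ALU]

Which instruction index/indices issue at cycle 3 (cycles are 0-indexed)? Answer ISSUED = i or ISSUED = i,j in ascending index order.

[0] i0&i1  mul+add  -- 2-wide
[1] i2&i3  sll+and  -- 2-wide
[2] i4  and  -- RAW r1
[3] i5  ld  -- no-port MEM/MEM
[4] i6&i7  st+add  -- 2-wide

ISSUED = 5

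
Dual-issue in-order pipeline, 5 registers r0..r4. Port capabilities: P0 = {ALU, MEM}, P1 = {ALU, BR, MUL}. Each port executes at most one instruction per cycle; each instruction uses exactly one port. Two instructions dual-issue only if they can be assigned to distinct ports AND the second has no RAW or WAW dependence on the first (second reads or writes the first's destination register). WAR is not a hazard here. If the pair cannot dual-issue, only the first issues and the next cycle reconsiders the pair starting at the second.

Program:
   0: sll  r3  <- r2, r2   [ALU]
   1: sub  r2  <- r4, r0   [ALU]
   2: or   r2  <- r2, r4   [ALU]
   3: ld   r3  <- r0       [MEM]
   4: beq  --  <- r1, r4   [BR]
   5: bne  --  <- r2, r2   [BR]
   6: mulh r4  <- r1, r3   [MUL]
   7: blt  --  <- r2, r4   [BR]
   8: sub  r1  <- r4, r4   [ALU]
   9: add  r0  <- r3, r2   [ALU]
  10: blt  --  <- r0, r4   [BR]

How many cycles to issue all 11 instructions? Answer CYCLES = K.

c0: i0,i1 sll+sub  2-wide
c1: i2,i3 or+ld  2-wide
c2: i4 beq  no-port BR/BR
c3: i5 bne  no-port BR/MUL
c4: i6 mulh  no-port MUL/BR
c5: i7,i8 blt+sub  2-wide
c6: i9 add  RAW r0
c7: i10 blt  tail

CYCLES = 8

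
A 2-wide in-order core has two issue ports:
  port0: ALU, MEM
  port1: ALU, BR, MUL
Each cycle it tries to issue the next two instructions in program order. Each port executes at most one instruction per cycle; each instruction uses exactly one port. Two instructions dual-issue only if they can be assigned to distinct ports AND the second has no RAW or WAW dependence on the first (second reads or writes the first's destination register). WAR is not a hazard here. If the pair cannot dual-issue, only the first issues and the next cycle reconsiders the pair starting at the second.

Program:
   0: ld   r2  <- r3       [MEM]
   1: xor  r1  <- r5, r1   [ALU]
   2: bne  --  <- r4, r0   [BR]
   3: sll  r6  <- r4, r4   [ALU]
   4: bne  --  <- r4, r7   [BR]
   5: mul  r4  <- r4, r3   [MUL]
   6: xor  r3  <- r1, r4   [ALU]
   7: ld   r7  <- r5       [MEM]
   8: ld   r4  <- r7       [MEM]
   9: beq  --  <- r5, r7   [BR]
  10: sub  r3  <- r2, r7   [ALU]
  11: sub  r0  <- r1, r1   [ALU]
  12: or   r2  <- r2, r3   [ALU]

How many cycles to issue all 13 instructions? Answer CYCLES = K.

0. ld xor @i0,i1  | 2-wide
1. bne sll @i2,i3  | 2-wide
2. bne @i4  | no-port BR/MUL
3. mul @i5  | RAW r4
4. xor ld @i6,i7  | 2-wide
5. ld beq @i8,i9  | 2-wide
6. sub sub @i10,i11  | 2-wide
7. or @i12  | tail

CYCLES = 8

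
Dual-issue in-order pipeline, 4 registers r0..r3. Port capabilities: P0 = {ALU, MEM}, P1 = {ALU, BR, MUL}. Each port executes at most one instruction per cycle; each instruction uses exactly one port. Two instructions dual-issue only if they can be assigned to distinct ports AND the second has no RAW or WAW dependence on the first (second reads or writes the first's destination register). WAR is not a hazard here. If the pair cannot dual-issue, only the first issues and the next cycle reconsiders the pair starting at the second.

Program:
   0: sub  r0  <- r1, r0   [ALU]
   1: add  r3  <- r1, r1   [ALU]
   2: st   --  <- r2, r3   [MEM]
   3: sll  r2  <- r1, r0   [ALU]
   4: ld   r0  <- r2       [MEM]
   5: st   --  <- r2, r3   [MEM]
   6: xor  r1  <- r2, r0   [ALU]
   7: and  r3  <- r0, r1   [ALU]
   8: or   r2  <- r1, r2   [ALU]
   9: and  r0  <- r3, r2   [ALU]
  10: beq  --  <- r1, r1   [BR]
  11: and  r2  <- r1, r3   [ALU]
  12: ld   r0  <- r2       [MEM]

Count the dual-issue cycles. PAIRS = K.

0. sub.ALU add.ALU @i0&i1  | pair
1. st.MEM sll.ALU @i2&i3  | pair
2. ld.MEM @i4  | no-port MEM/MEM
3. st.MEM xor.ALU @i5&i6  | pair
4. and.ALU or.ALU @i7&i8  | pair
5. and.ALU beq.BR @i9&i10  | pair
6. and.ALU @i11  | RAW r2
7. ld.MEM @i12  | tail

PAIRS = 5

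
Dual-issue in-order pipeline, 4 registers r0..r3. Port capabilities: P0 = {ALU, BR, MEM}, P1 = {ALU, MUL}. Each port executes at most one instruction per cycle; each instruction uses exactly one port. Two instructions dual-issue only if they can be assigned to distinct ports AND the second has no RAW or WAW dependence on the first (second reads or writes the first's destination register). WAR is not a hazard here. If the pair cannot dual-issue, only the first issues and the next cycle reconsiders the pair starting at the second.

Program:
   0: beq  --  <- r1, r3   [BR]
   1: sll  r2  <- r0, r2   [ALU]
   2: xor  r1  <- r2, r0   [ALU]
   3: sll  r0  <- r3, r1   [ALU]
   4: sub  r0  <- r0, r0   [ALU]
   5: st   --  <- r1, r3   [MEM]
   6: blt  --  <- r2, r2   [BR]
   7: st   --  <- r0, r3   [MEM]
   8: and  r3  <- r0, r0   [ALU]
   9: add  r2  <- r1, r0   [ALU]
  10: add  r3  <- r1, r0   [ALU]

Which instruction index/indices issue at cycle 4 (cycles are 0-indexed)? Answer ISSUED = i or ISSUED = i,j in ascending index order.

ISSUED = 6

[0] i0,i1  beq.BR;sll.ALU  -- 2-wide
[1] i2  xor.ALU  -- RAW r1
[2] i3  sll.ALU  -- RAW+WAW r0
[3] i4,i5  sub.ALU;st.MEM  -- 2-wide
[4] i6  blt.BR  -- no-port BR/MEM
[5] i7,i8  st.MEM;and.ALU  -- 2-wide
[6] i9,i10  add.ALU;add.ALU  -- 2-wide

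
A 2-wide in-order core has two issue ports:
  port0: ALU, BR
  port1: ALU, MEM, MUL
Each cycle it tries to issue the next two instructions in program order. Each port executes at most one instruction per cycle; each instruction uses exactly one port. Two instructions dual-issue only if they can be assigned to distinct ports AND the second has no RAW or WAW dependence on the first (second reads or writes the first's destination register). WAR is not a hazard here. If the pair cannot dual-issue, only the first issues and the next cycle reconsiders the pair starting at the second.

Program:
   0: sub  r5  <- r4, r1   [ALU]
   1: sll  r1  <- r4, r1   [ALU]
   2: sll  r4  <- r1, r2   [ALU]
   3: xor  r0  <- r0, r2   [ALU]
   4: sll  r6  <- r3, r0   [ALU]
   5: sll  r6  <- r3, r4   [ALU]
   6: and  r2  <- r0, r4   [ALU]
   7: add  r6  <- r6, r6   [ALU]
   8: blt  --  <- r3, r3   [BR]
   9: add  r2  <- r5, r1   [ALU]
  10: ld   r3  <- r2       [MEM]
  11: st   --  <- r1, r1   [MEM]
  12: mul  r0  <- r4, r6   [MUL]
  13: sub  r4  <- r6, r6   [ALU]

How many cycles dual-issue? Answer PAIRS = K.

PAIRS = 5

#0 head=0: sub.ALU/sll.ALU i0/i1 dual
#1 head=2: sll.ALU/xor.ALU i2/i3 dual
#2 head=4: sll.ALU i4 WAW r6
#3 head=5: sll.ALU/and.ALU i5/i6 dual
#4 head=7: add.ALU/blt.BR i7/i8 dual
#5 head=9: add.ALU i9 RAW r2
#6 head=10: ld.MEM i10 no-port MEM/MEM
#7 head=11: st.MEM i11 no-port MEM/MUL
#8 head=12: mul.MUL/sub.ALU i12/i13 dual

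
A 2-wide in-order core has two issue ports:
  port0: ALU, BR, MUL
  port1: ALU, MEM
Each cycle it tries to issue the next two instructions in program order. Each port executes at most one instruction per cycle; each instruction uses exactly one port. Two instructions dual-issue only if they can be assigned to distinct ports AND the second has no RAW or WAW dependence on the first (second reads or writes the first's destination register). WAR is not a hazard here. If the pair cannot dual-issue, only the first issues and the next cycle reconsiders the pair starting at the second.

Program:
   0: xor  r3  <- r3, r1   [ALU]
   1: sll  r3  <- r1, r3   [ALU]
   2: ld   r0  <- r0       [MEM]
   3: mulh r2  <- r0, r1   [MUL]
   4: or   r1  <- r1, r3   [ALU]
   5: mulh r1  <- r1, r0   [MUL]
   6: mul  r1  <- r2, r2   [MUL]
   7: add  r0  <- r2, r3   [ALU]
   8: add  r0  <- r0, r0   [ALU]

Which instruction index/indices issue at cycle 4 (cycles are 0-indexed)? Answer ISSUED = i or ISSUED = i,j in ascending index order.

ISSUED = 6,7

#0 head=0: xor i0 RAW+WAW r3
#1 head=1: sll/ld i1/i2 dual
#2 head=3: mulh/or i3/i4 dual
#3 head=5: mulh i5 no-port MUL/MUL
#4 head=6: mul/add i6/i7 dual
#5 head=8: add i8 tail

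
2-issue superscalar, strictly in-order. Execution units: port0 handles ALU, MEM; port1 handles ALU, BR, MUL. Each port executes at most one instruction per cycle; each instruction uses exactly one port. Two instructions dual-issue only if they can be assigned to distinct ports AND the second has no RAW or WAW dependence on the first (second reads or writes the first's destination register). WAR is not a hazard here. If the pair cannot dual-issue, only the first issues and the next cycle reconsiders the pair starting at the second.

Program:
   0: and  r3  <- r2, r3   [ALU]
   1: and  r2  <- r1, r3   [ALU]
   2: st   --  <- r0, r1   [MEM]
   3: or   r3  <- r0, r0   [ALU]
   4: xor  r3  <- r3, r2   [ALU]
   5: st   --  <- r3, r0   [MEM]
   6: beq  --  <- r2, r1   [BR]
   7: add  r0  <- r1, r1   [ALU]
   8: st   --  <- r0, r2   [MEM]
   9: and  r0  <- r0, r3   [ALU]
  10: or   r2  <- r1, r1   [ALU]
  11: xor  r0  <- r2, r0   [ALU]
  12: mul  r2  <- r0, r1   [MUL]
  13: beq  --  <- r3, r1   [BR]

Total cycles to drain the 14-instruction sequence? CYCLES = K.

[0] i0  and.ALU  -- RAW r3
[1] i1&i2  and.ALU;st.MEM  -- dual
[2] i3  or.ALU  -- RAW+WAW r3
[3] i4  xor.ALU  -- RAW r3
[4] i5&i6  st.MEM;beq.BR  -- dual
[5] i7  add.ALU  -- RAW r0
[6] i8&i9  st.MEM;and.ALU  -- dual
[7] i10  or.ALU  -- RAW r2
[8] i11  xor.ALU  -- RAW r0
[9] i12  mul.MUL  -- no-port MUL/BR
[10] i13  beq.BR  -- tail

CYCLES = 11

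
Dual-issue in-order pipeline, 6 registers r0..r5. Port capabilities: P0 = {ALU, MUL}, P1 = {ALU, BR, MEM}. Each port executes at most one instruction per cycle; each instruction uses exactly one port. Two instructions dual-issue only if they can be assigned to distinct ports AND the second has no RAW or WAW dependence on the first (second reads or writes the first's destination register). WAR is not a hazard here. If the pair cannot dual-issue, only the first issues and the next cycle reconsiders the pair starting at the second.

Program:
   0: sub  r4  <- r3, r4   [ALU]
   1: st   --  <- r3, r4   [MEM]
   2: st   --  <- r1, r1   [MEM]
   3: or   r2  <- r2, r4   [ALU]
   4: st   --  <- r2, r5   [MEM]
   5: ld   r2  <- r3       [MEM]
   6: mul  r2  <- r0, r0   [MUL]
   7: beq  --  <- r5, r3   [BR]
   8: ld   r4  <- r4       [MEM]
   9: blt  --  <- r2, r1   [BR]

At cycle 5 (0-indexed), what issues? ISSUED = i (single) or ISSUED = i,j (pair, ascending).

ISSUED = 6,7

t=0 i0:sub.ALU ; RAW r4
t=1 i1:st.MEM ; no-port MEM/MEM
t=2 i2/i3:st.MEM+or.ALU ; dual
t=3 i4:st.MEM ; no-port MEM/MEM
t=4 i5:ld.MEM ; WAW r2
t=5 i6/i7:mul.MUL+beq.BR ; dual
t=6 i8:ld.MEM ; no-port MEM/BR
t=7 i9:blt.BR ; tail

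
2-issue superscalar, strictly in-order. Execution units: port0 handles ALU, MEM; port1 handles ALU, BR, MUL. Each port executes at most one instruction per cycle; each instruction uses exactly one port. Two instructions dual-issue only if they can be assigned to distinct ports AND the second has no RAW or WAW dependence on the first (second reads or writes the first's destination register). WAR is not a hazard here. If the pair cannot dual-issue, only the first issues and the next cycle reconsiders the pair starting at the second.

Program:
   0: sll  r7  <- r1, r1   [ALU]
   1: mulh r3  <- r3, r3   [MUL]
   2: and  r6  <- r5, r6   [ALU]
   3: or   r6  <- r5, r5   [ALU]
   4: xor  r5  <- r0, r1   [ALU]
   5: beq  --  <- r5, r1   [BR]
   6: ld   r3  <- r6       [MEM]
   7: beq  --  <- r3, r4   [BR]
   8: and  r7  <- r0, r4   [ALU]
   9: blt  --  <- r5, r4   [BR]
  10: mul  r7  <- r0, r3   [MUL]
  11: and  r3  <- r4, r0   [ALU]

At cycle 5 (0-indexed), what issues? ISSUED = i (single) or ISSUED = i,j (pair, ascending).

0. sll.ALU;mulh.MUL @i0,i1  | 2-wide
1. and.ALU @i2  | WAW r6
2. or.ALU;xor.ALU @i3,i4  | 2-wide
3. beq.BR;ld.MEM @i5,i6  | 2-wide
4. beq.BR;and.ALU @i7,i8  | 2-wide
5. blt.BR @i9  | no-port BR/MUL
6. mul.MUL;and.ALU @i10,i11  | 2-wide

ISSUED = 9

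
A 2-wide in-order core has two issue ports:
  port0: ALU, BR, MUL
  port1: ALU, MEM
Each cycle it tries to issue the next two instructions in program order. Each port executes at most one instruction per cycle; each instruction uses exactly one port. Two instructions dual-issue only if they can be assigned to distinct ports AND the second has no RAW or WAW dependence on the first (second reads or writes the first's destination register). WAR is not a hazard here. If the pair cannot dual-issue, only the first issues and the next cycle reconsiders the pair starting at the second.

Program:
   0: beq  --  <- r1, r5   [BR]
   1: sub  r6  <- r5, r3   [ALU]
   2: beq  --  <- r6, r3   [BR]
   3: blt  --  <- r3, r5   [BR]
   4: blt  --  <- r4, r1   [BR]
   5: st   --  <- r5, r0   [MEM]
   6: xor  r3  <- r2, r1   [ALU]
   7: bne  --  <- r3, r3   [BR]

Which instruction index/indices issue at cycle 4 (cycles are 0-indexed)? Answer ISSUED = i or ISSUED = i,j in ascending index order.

0. beq;sub @i0/i1  | 2-wide
1. beq @i2  | no-port BR/BR
2. blt @i3  | no-port BR/BR
3. blt;st @i4/i5  | 2-wide
4. xor @i6  | RAW r3
5. bne @i7  | tail

ISSUED = 6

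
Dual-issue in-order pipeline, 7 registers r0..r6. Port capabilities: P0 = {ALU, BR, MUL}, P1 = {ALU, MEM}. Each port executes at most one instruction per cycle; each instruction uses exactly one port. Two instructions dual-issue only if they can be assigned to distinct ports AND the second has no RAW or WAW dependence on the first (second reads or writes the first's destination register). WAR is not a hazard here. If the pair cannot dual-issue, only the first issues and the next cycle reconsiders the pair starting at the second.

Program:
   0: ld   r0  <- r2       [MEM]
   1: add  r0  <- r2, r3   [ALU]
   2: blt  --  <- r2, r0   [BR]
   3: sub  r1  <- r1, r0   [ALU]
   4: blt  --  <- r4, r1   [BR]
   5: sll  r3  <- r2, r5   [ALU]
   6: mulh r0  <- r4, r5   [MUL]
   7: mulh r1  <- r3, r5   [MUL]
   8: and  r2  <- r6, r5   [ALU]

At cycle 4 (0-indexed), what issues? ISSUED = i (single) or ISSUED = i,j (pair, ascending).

[0] i0  ld.MEM  -- WAW r0
[1] i1  add.ALU  -- RAW r0
[2] i2/i3  blt.BR+sub.ALU  -- pair
[3] i4/i5  blt.BR+sll.ALU  -- pair
[4] i6  mulh.MUL  -- no-port MUL/MUL
[5] i7/i8  mulh.MUL+and.ALU  -- pair

ISSUED = 6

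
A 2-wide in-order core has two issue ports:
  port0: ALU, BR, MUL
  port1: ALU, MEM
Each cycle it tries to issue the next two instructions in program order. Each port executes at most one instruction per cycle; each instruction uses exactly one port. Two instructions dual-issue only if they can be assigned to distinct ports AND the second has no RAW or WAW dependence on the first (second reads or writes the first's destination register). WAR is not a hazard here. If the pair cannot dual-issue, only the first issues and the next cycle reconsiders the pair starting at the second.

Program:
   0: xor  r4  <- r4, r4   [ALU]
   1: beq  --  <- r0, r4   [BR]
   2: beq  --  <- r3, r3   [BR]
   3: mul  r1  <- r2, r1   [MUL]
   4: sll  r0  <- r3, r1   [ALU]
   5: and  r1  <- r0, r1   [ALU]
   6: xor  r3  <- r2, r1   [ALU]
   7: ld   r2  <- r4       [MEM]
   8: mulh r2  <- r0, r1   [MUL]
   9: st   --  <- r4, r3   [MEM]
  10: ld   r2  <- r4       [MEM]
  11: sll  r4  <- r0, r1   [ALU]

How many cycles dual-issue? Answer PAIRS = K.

  cy0 -> i0 (xor) RAW r4
  cy1 -> i1 (beq) no-port BR/BR
  cy2 -> i2 (beq) no-port BR/MUL
  cy3 -> i3 (mul) RAW r1
  cy4 -> i4 (sll) RAW r0
  cy5 -> i5 (and) RAW r1
  cy6 -> i6&i7 (xor+ld) pair
  cy7 -> i8&i9 (mulh+st) pair
  cy8 -> i10&i11 (ld+sll) pair

PAIRS = 3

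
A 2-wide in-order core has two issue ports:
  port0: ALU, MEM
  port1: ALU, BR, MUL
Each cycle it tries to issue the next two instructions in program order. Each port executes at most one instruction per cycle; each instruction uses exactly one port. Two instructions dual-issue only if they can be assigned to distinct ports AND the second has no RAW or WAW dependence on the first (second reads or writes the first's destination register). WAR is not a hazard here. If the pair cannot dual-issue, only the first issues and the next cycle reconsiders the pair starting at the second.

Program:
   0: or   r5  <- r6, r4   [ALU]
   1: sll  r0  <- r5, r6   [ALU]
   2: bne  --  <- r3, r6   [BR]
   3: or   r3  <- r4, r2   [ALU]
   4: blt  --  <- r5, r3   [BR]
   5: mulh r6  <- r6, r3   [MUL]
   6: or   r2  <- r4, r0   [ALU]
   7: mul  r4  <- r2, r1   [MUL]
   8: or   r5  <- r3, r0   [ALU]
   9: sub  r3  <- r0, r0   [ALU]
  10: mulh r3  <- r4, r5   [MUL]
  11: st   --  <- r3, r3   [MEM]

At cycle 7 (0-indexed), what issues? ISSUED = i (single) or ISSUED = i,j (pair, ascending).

[0] i0  or.ALU  -- RAW r5
[1] i1/i2  sll.ALU+bne.BR  -- 2-wide
[2] i3  or.ALU  -- RAW r3
[3] i4  blt.BR  -- no-port BR/MUL
[4] i5/i6  mulh.MUL+or.ALU  -- 2-wide
[5] i7/i8  mul.MUL+or.ALU  -- 2-wide
[6] i9  sub.ALU  -- WAW r3
[7] i10  mulh.MUL  -- RAW r3
[8] i11  st.MEM  -- tail

ISSUED = 10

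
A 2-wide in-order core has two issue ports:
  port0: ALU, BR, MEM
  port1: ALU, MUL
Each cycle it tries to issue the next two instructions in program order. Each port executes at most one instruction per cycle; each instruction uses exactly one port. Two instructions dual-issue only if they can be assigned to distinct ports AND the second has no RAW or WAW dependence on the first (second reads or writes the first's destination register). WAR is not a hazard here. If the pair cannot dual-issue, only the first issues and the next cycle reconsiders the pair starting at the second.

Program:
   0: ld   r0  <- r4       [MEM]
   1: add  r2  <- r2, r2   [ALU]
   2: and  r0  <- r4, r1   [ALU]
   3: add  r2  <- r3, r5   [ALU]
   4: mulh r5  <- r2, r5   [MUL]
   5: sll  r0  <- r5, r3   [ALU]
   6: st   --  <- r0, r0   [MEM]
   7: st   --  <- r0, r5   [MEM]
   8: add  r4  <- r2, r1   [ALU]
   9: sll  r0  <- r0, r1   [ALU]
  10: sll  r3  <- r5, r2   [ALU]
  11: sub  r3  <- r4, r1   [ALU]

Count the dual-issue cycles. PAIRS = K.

t=0 i0/i1:ld.MEM;add.ALU ; dual
t=1 i2/i3:and.ALU;add.ALU ; dual
t=2 i4:mulh.MUL ; RAW r5
t=3 i5:sll.ALU ; RAW r0
t=4 i6:st.MEM ; no-port MEM/MEM
t=5 i7/i8:st.MEM;add.ALU ; dual
t=6 i9/i10:sll.ALU;sll.ALU ; dual
t=7 i11:sub.ALU ; tail

PAIRS = 4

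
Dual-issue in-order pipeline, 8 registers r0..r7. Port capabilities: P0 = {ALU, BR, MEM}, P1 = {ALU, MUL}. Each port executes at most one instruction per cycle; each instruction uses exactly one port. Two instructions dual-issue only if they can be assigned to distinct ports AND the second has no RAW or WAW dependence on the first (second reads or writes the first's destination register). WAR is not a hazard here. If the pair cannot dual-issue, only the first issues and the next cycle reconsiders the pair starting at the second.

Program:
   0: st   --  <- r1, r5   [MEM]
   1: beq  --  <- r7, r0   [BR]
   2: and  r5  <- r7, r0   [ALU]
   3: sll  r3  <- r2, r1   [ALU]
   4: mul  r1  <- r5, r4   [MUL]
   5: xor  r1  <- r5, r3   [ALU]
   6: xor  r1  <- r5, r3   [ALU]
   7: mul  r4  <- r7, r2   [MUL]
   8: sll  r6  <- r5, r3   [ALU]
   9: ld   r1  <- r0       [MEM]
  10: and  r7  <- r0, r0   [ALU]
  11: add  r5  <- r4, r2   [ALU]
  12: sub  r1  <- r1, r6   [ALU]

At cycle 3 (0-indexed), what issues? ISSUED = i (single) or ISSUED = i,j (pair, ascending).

ISSUED = 5

c0: i0 st.MEM  no-port MEM/BR
c1: i1+i2 beq.BR/and.ALU  dual
c2: i3+i4 sll.ALU/mul.MUL  dual
c3: i5 xor.ALU  WAW r1
c4: i6+i7 xor.ALU/mul.MUL  dual
c5: i8+i9 sll.ALU/ld.MEM  dual
c6: i10+i11 and.ALU/add.ALU  dual
c7: i12 sub.ALU  tail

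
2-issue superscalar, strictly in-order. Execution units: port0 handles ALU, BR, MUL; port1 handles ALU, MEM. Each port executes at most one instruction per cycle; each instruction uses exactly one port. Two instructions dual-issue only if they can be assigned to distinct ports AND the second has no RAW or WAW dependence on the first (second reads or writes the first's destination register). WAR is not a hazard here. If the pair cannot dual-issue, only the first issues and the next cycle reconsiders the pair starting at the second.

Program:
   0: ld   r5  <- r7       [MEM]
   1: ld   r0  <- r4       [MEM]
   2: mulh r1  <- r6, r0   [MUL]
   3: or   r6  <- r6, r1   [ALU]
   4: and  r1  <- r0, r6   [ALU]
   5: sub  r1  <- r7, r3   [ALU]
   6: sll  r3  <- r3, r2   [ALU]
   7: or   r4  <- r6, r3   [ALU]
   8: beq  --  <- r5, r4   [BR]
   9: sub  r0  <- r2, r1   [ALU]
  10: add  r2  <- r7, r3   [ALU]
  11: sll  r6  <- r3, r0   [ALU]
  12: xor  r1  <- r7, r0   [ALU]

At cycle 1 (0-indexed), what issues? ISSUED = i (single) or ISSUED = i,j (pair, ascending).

  cy0 -> i0 (ld.MEM) no-port MEM/MEM
  cy1 -> i1 (ld.MEM) RAW r0
  cy2 -> i2 (mulh.MUL) RAW r1
  cy3 -> i3 (or.ALU) RAW r6
  cy4 -> i4 (and.ALU) WAW r1
  cy5 -> i5/i6 (sub.ALU;sll.ALU) pair
  cy6 -> i7 (or.ALU) RAW r4
  cy7 -> i8/i9 (beq.BR;sub.ALU) pair
  cy8 -> i10/i11 (add.ALU;sll.ALU) pair
  cy9 -> i12 (xor.ALU) tail

ISSUED = 1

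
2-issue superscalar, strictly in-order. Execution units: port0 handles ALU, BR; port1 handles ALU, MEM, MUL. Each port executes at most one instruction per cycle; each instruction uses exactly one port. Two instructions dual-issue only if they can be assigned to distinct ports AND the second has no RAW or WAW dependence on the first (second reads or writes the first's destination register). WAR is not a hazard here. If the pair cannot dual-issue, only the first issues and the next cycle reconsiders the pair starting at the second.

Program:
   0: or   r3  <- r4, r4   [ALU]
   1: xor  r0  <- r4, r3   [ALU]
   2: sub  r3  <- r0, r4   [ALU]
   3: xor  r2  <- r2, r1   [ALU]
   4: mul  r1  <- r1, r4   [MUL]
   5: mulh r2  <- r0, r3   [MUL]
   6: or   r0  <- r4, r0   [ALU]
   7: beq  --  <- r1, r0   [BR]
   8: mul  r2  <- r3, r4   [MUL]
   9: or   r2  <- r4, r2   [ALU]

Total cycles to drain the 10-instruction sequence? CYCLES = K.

CYCLES = 7

t=0 i0:or ; RAW r3
t=1 i1:xor ; RAW r0
t=2 i2+i3:sub/xor ; pair
t=3 i4:mul ; no-port MUL/MUL
t=4 i5+i6:mulh/or ; pair
t=5 i7+i8:beq/mul ; pair
t=6 i9:or ; tail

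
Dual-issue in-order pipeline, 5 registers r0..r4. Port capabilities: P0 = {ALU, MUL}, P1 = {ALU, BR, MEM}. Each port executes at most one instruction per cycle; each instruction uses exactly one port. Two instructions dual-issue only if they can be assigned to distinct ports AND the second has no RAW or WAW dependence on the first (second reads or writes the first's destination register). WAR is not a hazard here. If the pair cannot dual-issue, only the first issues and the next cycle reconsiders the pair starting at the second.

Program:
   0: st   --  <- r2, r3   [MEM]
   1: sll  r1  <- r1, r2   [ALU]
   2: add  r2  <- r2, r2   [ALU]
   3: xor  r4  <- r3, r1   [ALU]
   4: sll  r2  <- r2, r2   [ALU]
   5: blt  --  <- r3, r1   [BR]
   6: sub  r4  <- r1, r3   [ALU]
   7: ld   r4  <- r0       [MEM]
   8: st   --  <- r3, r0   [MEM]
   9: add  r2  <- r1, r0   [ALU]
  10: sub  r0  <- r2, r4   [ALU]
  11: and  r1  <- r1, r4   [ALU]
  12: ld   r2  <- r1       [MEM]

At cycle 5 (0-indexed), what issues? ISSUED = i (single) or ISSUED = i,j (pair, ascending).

ISSUED = 8,9

  cy0 -> i0/i1 (st.MEM;sll.ALU) pair
  cy1 -> i2/i3 (add.ALU;xor.ALU) pair
  cy2 -> i4/i5 (sll.ALU;blt.BR) pair
  cy3 -> i6 (sub.ALU) WAW r4
  cy4 -> i7 (ld.MEM) no-port MEM/MEM
  cy5 -> i8/i9 (st.MEM;add.ALU) pair
  cy6 -> i10/i11 (sub.ALU;and.ALU) pair
  cy7 -> i12 (ld.MEM) tail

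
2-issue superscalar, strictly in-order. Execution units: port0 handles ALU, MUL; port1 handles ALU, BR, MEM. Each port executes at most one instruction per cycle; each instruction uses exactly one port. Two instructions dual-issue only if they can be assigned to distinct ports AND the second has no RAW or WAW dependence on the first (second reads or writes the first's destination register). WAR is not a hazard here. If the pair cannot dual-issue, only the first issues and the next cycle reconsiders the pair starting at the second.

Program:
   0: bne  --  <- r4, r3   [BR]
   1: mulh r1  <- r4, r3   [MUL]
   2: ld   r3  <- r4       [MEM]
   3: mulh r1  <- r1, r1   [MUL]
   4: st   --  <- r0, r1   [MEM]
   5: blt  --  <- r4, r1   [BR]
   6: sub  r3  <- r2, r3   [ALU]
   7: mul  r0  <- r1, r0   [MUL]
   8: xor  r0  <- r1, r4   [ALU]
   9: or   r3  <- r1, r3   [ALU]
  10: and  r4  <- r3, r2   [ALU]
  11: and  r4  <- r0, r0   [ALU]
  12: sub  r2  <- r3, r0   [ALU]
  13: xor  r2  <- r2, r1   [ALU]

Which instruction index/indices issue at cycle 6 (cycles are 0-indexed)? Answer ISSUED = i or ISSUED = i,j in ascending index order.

ISSUED = 10

#0 head=0: bne+mulh i0+i1 dual
#1 head=2: ld+mulh i2+i3 dual
#2 head=4: st i4 no-port MEM/BR
#3 head=5: blt+sub i5+i6 dual
#4 head=7: mul i7 WAW r0
#5 head=8: xor+or i8+i9 dual
#6 head=10: and i10 WAW r4
#7 head=11: and+sub i11+i12 dual
#8 head=13: xor i13 tail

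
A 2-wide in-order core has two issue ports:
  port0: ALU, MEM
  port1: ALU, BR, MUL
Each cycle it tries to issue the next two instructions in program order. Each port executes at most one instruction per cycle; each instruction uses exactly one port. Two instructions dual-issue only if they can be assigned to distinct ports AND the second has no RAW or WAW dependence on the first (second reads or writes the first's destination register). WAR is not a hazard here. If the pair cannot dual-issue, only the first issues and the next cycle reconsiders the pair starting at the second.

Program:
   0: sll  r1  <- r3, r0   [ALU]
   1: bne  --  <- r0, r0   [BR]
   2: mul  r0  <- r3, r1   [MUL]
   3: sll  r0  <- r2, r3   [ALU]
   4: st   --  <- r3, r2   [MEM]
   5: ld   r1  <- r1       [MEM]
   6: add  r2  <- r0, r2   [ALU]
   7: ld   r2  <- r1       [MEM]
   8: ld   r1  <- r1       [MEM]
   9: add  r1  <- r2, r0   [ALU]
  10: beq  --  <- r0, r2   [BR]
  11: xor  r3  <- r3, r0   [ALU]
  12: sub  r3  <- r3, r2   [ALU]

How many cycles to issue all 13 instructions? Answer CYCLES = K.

CYCLES = 9

#0 head=0: sll bne i0/i1 pair
#1 head=2: mul i2 WAW r0
#2 head=3: sll st i3/i4 pair
#3 head=5: ld add i5/i6 pair
#4 head=7: ld i7 no-port MEM/MEM
#5 head=8: ld i8 WAW r1
#6 head=9: add beq i9/i10 pair
#7 head=11: xor i11 RAW+WAW r3
#8 head=12: sub i12 tail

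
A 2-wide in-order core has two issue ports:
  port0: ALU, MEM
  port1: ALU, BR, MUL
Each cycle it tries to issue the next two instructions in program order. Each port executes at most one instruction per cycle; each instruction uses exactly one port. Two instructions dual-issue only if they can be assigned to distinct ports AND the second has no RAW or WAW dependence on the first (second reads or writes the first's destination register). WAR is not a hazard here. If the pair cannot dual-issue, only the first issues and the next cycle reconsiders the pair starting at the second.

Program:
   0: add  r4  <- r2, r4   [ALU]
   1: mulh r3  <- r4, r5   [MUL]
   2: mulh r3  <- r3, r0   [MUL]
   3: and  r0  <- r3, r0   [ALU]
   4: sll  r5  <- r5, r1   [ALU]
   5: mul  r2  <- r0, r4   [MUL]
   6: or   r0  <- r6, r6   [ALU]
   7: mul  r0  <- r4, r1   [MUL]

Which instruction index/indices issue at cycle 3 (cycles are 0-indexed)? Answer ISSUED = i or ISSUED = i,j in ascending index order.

ISSUED = 3,4

0. add.ALU @i0  | RAW r4
1. mulh.MUL @i1  | no-port MUL/MUL
2. mulh.MUL @i2  | RAW r3
3. and.ALU;sll.ALU @i3+i4  | pair
4. mul.MUL;or.ALU @i5+i6  | pair
5. mul.MUL @i7  | tail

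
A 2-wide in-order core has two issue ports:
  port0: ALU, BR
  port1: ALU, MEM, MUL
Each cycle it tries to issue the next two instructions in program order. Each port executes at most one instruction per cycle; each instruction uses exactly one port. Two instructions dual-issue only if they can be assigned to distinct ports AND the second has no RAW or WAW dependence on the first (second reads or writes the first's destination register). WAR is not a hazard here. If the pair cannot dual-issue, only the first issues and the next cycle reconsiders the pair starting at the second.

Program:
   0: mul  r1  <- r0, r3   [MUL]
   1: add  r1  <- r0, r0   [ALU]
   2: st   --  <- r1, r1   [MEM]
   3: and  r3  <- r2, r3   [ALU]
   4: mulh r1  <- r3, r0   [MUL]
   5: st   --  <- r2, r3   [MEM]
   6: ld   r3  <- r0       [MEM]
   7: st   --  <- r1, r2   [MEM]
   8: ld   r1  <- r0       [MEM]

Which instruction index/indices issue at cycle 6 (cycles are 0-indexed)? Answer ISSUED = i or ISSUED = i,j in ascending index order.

0. mul @i0  | WAW r1
1. add @i1  | RAW r1
2. st+and @i2/i3  | 2-wide
3. mulh @i4  | no-port MUL/MEM
4. st @i5  | no-port MEM/MEM
5. ld @i6  | no-port MEM/MEM
6. st @i7  | no-port MEM/MEM
7. ld @i8  | tail

ISSUED = 7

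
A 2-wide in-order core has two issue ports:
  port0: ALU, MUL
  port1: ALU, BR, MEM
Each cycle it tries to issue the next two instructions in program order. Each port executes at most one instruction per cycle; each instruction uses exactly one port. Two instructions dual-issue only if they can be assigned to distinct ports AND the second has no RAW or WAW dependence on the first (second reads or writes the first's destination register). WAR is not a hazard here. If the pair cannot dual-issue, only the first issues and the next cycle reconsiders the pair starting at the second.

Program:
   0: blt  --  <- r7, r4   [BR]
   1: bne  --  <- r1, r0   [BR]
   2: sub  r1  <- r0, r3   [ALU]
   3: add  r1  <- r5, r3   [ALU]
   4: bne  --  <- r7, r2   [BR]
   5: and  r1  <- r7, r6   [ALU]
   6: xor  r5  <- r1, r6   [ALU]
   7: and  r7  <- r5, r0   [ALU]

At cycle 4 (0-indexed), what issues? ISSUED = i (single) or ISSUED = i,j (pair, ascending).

[0] i0  blt.BR  -- no-port BR/BR
[1] i1+i2  bne.BR;sub.ALU  -- dual
[2] i3+i4  add.ALU;bne.BR  -- dual
[3] i5  and.ALU  -- RAW r1
[4] i6  xor.ALU  -- RAW r5
[5] i7  and.ALU  -- tail

ISSUED = 6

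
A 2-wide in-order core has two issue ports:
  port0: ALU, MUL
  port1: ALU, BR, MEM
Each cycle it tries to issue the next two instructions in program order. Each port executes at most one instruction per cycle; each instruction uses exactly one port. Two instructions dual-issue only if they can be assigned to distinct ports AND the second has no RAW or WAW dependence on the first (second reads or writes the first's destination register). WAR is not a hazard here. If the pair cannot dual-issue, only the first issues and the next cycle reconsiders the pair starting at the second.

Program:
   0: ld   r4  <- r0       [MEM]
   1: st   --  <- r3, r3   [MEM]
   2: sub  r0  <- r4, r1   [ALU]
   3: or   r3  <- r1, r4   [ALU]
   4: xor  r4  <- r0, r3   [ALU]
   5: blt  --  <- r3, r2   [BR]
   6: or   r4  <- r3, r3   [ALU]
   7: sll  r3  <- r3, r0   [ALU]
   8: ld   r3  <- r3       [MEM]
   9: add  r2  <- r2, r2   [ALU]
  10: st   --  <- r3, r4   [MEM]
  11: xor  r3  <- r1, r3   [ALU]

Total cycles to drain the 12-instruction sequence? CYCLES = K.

t=0 i0:ld.MEM ; no-port MEM/MEM
t=1 i1&i2:st.MEM/sub.ALU ; dual
t=2 i3:or.ALU ; RAW r3
t=3 i4&i5:xor.ALU/blt.BR ; dual
t=4 i6&i7:or.ALU/sll.ALU ; dual
t=5 i8&i9:ld.MEM/add.ALU ; dual
t=6 i10&i11:st.MEM/xor.ALU ; dual

CYCLES = 7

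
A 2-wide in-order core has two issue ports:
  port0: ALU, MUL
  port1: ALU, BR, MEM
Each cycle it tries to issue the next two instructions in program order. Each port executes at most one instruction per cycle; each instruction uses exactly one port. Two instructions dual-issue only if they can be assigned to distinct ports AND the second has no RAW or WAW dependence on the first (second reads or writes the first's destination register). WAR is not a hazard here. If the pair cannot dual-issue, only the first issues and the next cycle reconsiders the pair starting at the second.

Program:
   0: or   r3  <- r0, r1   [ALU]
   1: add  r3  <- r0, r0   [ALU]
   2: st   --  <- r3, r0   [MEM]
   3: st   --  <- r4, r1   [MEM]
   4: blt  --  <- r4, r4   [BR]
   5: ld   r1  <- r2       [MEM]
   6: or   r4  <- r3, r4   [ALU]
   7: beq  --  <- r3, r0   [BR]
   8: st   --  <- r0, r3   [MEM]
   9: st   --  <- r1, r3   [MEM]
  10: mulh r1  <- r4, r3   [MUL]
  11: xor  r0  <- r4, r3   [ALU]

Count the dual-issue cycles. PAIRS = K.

PAIRS = 2

t=0 i0:or ; WAW r3
t=1 i1:add ; RAW r3
t=2 i2:st ; no-port MEM/MEM
t=3 i3:st ; no-port MEM/BR
t=4 i4:blt ; no-port BR/MEM
t=5 i5/i6:ld;or ; dual
t=6 i7:beq ; no-port BR/MEM
t=7 i8:st ; no-port MEM/MEM
t=8 i9/i10:st;mulh ; dual
t=9 i11:xor ; tail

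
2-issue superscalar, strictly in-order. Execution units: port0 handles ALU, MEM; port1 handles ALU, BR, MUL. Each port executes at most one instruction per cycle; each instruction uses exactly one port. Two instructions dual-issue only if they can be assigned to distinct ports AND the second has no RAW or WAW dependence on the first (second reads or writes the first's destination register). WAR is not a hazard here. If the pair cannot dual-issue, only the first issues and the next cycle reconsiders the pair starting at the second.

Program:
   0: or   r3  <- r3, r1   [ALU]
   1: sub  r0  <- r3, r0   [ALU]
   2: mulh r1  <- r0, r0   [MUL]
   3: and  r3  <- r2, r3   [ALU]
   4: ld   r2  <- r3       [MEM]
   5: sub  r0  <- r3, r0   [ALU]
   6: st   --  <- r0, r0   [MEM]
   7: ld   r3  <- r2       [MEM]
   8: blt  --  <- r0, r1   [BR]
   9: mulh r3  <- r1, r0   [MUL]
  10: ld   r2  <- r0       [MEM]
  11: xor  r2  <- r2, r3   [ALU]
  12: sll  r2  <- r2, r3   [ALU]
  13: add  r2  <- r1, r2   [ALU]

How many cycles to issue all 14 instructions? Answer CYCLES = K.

  cy0 -> i0 (or.ALU) RAW r3
  cy1 -> i1 (sub.ALU) RAW r0
  cy2 -> i2,i3 (mulh.MUL;and.ALU) pair
  cy3 -> i4,i5 (ld.MEM;sub.ALU) pair
  cy4 -> i6 (st.MEM) no-port MEM/MEM
  cy5 -> i7,i8 (ld.MEM;blt.BR) pair
  cy6 -> i9,i10 (mulh.MUL;ld.MEM) pair
  cy7 -> i11 (xor.ALU) RAW+WAW r2
  cy8 -> i12 (sll.ALU) RAW+WAW r2
  cy9 -> i13 (add.ALU) tail

CYCLES = 10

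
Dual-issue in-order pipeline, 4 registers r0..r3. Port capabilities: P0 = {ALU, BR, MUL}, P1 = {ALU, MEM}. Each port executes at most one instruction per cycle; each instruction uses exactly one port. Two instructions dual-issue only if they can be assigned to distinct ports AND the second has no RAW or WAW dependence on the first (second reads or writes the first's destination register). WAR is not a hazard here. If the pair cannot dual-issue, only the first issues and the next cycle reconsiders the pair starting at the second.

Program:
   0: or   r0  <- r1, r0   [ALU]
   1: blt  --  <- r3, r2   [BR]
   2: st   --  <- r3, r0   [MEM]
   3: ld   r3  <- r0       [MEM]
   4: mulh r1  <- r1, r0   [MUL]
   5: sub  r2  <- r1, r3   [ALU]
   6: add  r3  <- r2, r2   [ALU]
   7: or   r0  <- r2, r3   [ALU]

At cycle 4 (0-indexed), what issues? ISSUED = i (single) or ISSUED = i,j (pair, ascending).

[0] i0&i1  or.ALU;blt.BR  -- dual
[1] i2  st.MEM  -- no-port MEM/MEM
[2] i3&i4  ld.MEM;mulh.MUL  -- dual
[3] i5  sub.ALU  -- RAW r2
[4] i6  add.ALU  -- RAW r3
[5] i7  or.ALU  -- tail

ISSUED = 6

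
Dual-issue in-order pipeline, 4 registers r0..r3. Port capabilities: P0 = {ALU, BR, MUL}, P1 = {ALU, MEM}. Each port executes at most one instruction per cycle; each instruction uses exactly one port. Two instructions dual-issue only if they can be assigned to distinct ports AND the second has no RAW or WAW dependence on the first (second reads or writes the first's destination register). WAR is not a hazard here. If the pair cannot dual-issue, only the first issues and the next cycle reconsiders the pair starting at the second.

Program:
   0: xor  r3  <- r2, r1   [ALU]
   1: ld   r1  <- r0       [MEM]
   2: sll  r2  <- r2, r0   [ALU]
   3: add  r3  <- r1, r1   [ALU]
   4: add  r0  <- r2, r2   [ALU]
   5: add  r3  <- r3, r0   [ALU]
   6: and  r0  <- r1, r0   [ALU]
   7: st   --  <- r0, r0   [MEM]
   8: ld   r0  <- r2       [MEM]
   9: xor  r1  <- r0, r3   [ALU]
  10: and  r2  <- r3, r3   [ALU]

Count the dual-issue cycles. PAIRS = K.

  cy0 -> i0&i1 (xor;ld) dual
  cy1 -> i2&i3 (sll;add) dual
  cy2 -> i4 (add) RAW r0
  cy3 -> i5&i6 (add;and) dual
  cy4 -> i7 (st) no-port MEM/MEM
  cy5 -> i8 (ld) RAW r0
  cy6 -> i9&i10 (xor;and) dual

PAIRS = 4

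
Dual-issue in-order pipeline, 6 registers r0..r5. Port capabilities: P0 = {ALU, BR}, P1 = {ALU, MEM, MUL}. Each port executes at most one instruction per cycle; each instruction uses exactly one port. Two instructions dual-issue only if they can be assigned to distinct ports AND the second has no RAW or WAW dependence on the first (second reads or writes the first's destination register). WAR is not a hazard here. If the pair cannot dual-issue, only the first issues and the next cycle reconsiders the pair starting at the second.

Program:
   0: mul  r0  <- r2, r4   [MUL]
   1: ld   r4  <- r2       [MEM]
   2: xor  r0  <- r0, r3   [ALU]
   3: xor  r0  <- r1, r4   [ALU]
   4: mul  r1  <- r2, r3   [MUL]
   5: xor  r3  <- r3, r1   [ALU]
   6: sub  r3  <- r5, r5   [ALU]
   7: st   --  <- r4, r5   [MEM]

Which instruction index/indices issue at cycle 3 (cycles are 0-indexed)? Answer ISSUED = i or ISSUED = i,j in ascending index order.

ISSUED = 5

t=0 i0:mul ; no-port MUL/MEM
t=1 i1&i2:ld+xor ; pair
t=2 i3&i4:xor+mul ; pair
t=3 i5:xor ; WAW r3
t=4 i6&i7:sub+st ; pair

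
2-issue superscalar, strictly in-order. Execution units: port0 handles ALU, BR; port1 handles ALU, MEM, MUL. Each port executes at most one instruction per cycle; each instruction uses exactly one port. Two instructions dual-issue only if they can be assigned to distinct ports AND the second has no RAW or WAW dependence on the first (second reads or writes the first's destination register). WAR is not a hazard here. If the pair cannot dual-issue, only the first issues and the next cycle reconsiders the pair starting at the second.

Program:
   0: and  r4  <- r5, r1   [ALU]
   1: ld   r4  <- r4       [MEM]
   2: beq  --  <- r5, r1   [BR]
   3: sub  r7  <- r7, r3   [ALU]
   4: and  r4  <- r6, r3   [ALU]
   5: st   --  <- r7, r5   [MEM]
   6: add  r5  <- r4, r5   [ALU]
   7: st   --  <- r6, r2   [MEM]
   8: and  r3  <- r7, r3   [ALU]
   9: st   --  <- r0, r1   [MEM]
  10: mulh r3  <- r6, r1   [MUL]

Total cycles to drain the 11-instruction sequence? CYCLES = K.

CYCLES = 7

#0 head=0: and.ALU i0 RAW+WAW r4
#1 head=1: ld.MEM;beq.BR i1&i2 2-wide
#2 head=3: sub.ALU;and.ALU i3&i4 2-wide
#3 head=5: st.MEM;add.ALU i5&i6 2-wide
#4 head=7: st.MEM;and.ALU i7&i8 2-wide
#5 head=9: st.MEM i9 no-port MEM/MUL
#6 head=10: mulh.MUL i10 tail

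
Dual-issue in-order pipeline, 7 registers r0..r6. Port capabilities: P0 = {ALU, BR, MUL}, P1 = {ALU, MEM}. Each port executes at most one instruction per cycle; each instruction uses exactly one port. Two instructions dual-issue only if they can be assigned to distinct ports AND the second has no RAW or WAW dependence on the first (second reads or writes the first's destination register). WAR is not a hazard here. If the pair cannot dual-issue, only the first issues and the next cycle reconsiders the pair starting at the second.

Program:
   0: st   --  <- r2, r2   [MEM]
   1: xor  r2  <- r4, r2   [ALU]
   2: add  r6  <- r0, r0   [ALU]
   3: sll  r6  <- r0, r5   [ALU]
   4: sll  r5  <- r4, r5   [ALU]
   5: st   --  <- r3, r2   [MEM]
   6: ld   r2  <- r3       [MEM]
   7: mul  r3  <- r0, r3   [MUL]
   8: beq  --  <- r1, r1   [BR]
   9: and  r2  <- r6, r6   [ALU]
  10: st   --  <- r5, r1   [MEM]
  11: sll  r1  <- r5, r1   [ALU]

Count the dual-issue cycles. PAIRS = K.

PAIRS = 5

[0] i0+i1  st.MEM;xor.ALU  -- pair
[1] i2  add.ALU  -- WAW r6
[2] i3+i4  sll.ALU;sll.ALU  -- pair
[3] i5  st.MEM  -- no-port MEM/MEM
[4] i6+i7  ld.MEM;mul.MUL  -- pair
[5] i8+i9  beq.BR;and.ALU  -- pair
[6] i10+i11  st.MEM;sll.ALU  -- pair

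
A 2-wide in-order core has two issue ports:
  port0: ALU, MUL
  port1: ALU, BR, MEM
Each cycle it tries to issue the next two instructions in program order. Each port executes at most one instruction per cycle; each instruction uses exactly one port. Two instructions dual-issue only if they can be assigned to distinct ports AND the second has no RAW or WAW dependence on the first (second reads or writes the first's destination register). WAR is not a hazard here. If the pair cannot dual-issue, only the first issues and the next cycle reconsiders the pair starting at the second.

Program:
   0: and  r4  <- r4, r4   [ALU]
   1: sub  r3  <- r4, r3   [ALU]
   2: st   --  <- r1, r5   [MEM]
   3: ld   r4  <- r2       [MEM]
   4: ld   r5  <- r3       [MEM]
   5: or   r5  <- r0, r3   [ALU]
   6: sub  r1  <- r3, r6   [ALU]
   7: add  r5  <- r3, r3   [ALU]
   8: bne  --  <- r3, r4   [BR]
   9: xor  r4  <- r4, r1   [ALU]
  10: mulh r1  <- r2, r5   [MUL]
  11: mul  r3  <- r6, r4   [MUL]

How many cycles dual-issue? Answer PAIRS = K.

PAIRS = 4

c0: i0 and.ALU  RAW r4
c1: i1+i2 sub.ALU;st.MEM  dual
c2: i3 ld.MEM  no-port MEM/MEM
c3: i4 ld.MEM  WAW r5
c4: i5+i6 or.ALU;sub.ALU  dual
c5: i7+i8 add.ALU;bne.BR  dual
c6: i9+i10 xor.ALU;mulh.MUL  dual
c7: i11 mul.MUL  tail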